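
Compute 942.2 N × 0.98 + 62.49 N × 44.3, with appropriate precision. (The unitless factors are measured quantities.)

3.69 × 10^3 N

942.2 × 0.98 = 923.356 → 9.2 × 10^2 N (2 s.f., last digit at the 10^1 place).
62.49 × 44.3 = 2768.307 → 2.77 × 10^3 N (3 s.f., last digit at the 10^1 place).
Sum: 3691.663 N; keep the coarser place, 10^1.
Result: 3.69 × 10^3 N.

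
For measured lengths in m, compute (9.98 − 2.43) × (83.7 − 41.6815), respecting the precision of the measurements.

317 m²

9.98 − 2.43 = 7.55, limited to 2 d.p. → 3 s.f.; 83.7 − 41.6815 = 42.0185, limited to 1 d.p. → 3 s.f.
Carrying full precision, 7.55 × 42.0185 = 317.239675; keep min(3, 3) = 3 s.f.
Rounded to 3 significant figures: 317 m².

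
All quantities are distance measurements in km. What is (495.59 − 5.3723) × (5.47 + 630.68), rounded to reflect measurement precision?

3.1185 × 10^5 km²

495.59 − 5.3723 = 490.2177, limited to 2 d.p. → 5 s.f.; 5.47 + 630.68 = 636.15, limited to 2 d.p. → 5 s.f.
Carrying full precision, 490.2177 × 636.15 = 311851.989855; keep min(5, 5) = 5 s.f.
Rounded to 5 significant figures: 3.1185 × 10^5 km².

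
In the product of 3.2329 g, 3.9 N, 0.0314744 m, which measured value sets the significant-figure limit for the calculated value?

3.2329 g → 5 s.f.; 3.9 N → 2 s.f.; 0.0314744 m → 6 s.f.
The fewest is 2 significant figures, from 3.9 N.

3.9 N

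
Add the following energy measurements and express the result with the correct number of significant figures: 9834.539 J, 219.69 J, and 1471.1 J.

11525.3 J

9834.539 J + 219.69 J + 1471.1 J = 11525.329 J.
Addition/subtraction keeps the fewest decimal places: 9834.539 → 3 decimal places, 219.69 → 2 decimal places, 1471.1 → 1 decimal place; limit is 1.
Rounded to 1 decimal place: 11525.3 J.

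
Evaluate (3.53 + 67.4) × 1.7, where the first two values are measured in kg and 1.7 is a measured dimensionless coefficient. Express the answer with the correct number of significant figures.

1.2 × 10² kg

3.53 kg + 67.4 kg = 70.93 kg; the sum is limited to 1 decimal place (3 s.f.).
Carrying full precision, 70.93 × 1.7 = 120.581 kg; 1.7 has 2 s.f., so the result keeps min(3, 2) = 2 s.f.
Rounded to 2 significant figures: 1.2 × 10² kg.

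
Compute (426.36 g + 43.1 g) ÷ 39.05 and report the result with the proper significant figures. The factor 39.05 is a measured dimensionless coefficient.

12.02 g

426.36 g + 43.1 g = 469.46 g; the sum is limited to 1 decimal place (4 s.f.).
Carrying full precision, 469.46 ÷ 39.05 = 12.0220230474… g; 39.05 has 4 s.f., so the result keeps min(4, 4) = 4 s.f.
Rounded to 4 significant figures: 12.02 g.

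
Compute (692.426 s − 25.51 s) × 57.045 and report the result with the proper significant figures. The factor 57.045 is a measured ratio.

38044 s

692.426 s − 25.51 s = 666.916 s; the difference is limited to 2 decimal places (5 s.f.).
Carrying full precision, 666.916 × 57.045 = 38044.22322 s; 57.045 has 5 s.f., so the result keeps min(5, 5) = 5 s.f.
Rounded to 5 significant figures: 38044 s.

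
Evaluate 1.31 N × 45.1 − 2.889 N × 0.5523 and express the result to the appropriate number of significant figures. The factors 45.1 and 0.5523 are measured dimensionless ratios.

1.31 × 45.1 = 59.081 → 59.1 N (3 s.f., last digit at the 10^-1 place).
2.889 × 0.5523 = 1.5955947 → 1.596 N (4 s.f., last digit at the 10^-3 place).
Difference: 57.4854053 N; keep the coarser place, 10^-1.
Result: 57.5 N.

57.5 N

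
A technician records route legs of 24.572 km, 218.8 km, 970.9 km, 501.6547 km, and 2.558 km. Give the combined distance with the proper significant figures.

1718.5 km

24.572 km + 218.8 km + 970.9 km + 501.6547 km + 2.558 km = 1718.4847 km.
Addition/subtraction keeps the fewest decimal places: 24.572 → 3 decimal places, 218.8 → 1 decimal place, 970.9 → 1 decimal place, 501.6547 → 4 decimal places, 2.558 → 3 decimal places; limit is 1.
Rounded to 1 decimal place: 1718.5 km.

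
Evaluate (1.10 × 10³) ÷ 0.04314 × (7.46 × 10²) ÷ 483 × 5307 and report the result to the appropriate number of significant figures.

(1.10 × 10³) ÷ 0.04314 × (7.46 × 10²) ÷ 483 × 5307 = 209003389.225…
Multiplication/division keeps the fewest significant figures: 1.10 × 10³ → 3 s.f., 0.04314 → 4 s.f., 7.46 × 10² → 3 s.f., 483 → 3 s.f., 5307 → 4 s.f.; limit is 3.
Rounded to 3 significant figures: 2.09 × 10⁸.

2.09 × 10⁸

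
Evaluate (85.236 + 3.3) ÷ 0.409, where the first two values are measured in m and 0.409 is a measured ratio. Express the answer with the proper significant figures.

216 m

85.236 m + 3.3 m = 88.536 m; the sum is limited to 1 decimal place (3 s.f.).
Carrying full precision, 88.536 ÷ 0.409 = 216.469437653… m; 0.409 has 3 s.f., so the result keeps min(3, 3) = 3 s.f.
Rounded to 3 significant figures: 216 m.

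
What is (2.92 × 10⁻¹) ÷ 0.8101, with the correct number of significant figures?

(2.92 × 10⁻¹) ÷ 0.8101 = 0.360449327244…
Multiplication/division keeps the fewest significant figures: 2.92 × 10⁻¹ → 3 s.f., 0.8101 → 4 s.f.; limit is 3.
Rounded to 3 significant figures: 0.360.

0.360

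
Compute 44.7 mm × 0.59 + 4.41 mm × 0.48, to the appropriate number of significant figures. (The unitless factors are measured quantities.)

44.7 × 0.59 = 26.373 → 26 mm (2 s.f., last digit at the 10^0 place).
4.41 × 0.48 = 2.1168 → 2.1 mm (2 s.f., last digit at the 10^-1 place).
Sum: 28.4898 mm; keep the coarser place, 10^0.
Result: 28 mm.

28 mm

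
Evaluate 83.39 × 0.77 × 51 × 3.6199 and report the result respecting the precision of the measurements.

83.39 × 0.77 × 51 × 3.6199 = 11854.1781135…
Multiplication/division keeps the fewest significant figures: 83.39 → 4 s.f., 0.77 → 2 s.f., 51 → 2 s.f., 3.6199 → 5 s.f.; limit is 2.
Rounded to 2 significant figures: 1.2 × 10⁴.

1.2 × 10⁴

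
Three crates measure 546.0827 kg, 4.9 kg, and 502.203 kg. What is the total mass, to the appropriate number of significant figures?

1053.2 kg

546.0827 kg + 4.9 kg + 502.203 kg = 1053.1857 kg.
Addition/subtraction keeps the fewest decimal places: 546.0827 → 4 decimal places, 4.9 → 1 decimal place, 502.203 → 3 decimal places; limit is 1.
Rounded to 1 decimal place: 1053.2 kg.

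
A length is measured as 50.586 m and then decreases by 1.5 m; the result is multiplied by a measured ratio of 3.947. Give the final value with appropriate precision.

50.586 m − 1.5 m = 49.086 m; the difference is limited to 1 decimal place (3 s.f.).
Carrying full precision, 49.086 × 3.947 = 193.742442 m; 3.947 has 4 s.f., so the result keeps min(3, 4) = 3 s.f.
Rounded to 3 significant figures: 194 m.

194 m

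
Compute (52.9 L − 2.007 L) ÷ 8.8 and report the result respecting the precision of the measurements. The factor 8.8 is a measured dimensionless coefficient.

5.8 L

52.9 L − 2.007 L = 50.893 L; the difference is limited to 1 decimal place (3 s.f.).
Carrying full precision, 50.893 ÷ 8.8 = 5.78329545455… L; 8.8 has 2 s.f., so the result keeps min(3, 2) = 2 s.f.
Rounded to 2 significant figures: 5.8 L.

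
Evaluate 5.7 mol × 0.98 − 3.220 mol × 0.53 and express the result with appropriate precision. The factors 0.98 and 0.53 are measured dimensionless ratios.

5.7 × 0.98 = 5.586 → 5.6 mol (2 s.f., last digit at the 10^-1 place).
3.220 × 0.53 = 1.7066 → 1.7 mol (2 s.f., last digit at the 10^-1 place).
Difference: 3.8794 mol; keep the coarser place, 10^-1.
Result: 3.9 mol.

3.9 mol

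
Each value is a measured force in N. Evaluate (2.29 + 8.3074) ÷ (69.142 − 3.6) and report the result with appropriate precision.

2.29 + 8.3074 = 10.5974, limited to 2 d.p. → 4 s.f.; 69.142 − 3.6 = 65.542, limited to 1 d.p. → 3 s.f.
Carrying full precision, 10.5974 ÷ 65.542 = 0.161688688169…; keep min(4, 3) = 3 s.f.
Rounded to 3 significant figures: 0.162.

0.162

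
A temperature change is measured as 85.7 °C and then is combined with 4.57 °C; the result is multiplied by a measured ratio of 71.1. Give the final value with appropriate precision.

85.7 °C + 4.57 °C = 90.27 °C; the sum is limited to 1 decimal place (3 s.f.).
Carrying full precision, 90.27 × 71.1 = 6418.197 °C; 71.1 has 3 s.f., so the result keeps min(3, 3) = 3 s.f.
Rounded to 3 significant figures: 6.42 × 10^3 °C.

6.42 × 10^3 °C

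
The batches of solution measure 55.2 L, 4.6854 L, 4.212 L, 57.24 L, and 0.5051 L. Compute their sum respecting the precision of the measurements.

55.2 L + 4.6854 L + 4.212 L + 57.24 L + 0.5051 L = 121.8425 L.
Addition/subtraction keeps the fewest decimal places: 55.2 → 1 decimal place, 4.6854 → 4 decimal places, 4.212 → 3 decimal places, 57.24 → 2 decimal places, 0.5051 → 4 decimal places; limit is 1.
Rounded to 1 decimal place: 121.8 L.

121.8 L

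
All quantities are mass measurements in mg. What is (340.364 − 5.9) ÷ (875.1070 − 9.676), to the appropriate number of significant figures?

0.3865

340.364 − 5.9 = 334.464, limited to 1 d.p. → 4 s.f.; 875.1070 − 9.676 = 865.4310, limited to 3 d.p. → 6 s.f.
Carrying full precision, 334.464 ÷ 865.4310 = 0.386471018487…; keep min(4, 6) = 4 s.f.
Rounded to 4 significant figures: 0.3865.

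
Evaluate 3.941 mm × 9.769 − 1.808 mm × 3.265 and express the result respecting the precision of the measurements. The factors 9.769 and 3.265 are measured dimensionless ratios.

32.60 mm

3.941 × 9.769 = 38.499629 → 38.50 mm (4 s.f., last digit at the 10^-2 place).
1.808 × 3.265 = 5.90312 → 5.903 mm (4 s.f., last digit at the 10^-3 place).
Difference: 32.596509 mm; keep the coarser place, 10^-2.
Result: 32.60 mm.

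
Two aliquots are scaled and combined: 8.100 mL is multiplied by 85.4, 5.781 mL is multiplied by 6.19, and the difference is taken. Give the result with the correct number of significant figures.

656 mL

8.100 × 85.4 = 691.74 → 692 mL (3 s.f., last digit at the 10^0 place).
5.781 × 6.19 = 35.78439 → 35.8 mL (3 s.f., last digit at the 10^-1 place).
Difference: 655.95561 mL; keep the coarser place, 10^0.
Result: 656 mL.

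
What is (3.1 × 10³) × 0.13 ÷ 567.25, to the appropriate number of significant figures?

0.71

(3.1 × 10³) × 0.13 ÷ 567.25 = 0.710445130013…
Multiplication/division keeps the fewest significant figures: 3.1 × 10³ → 2 s.f., 0.13 → 2 s.f., 567.25 → 5 s.f.; limit is 2.
Rounded to 2 significant figures: 0.71.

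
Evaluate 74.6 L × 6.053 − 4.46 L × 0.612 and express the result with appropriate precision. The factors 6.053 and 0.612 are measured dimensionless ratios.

74.6 × 6.053 = 451.5538 → 452 L (3 s.f., last digit at the 10^0 place).
4.46 × 0.612 = 2.72952 → 2.73 L (3 s.f., last digit at the 10^-2 place).
Difference: 448.82428 L; keep the coarser place, 10^0.
Result: 449 L.

449 L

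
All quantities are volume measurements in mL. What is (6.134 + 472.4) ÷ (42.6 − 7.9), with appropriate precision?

6.134 + 472.4 = 478.534, limited to 1 d.p. → 4 s.f.; 42.6 − 7.9 = 34.7, limited to 1 d.p. → 3 s.f.
Carrying full precision, 478.534 ÷ 34.7 = 13.7906051873…; keep min(4, 3) = 3 s.f.
Rounded to 3 significant figures: 13.8.

13.8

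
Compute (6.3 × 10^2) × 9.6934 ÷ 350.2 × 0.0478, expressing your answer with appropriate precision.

(6.3 × 10^2) × 9.6934 ÷ 350.2 × 0.0478 = 0.833543825243…
Multiplication/division keeps the fewest significant figures: 6.3 × 10^2 → 2 s.f., 9.6934 → 5 s.f., 350.2 → 4 s.f., 0.0478 → 3 s.f.; limit is 2.
Rounded to 2 significant figures: 0.83.

0.83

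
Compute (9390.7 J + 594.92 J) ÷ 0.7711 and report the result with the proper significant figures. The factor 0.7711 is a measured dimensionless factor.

1.295 × 10^4 J

9390.7 J + 594.92 J = 9985.62 J; the sum is limited to 1 decimal place (5 s.f.).
Carrying full precision, 9985.62 ÷ 0.7711 = 12949.8378939… J; 0.7711 has 4 s.f., so the result keeps min(5, 4) = 4 s.f.
Rounded to 4 significant figures: 1.295 × 10^4 J.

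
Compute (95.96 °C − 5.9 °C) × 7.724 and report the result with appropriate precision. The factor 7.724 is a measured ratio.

696 °C

95.96 °C − 5.9 °C = 90.06 °C; the difference is limited to 1 decimal place (3 s.f.).
Carrying full precision, 90.06 × 7.724 = 695.62344 °C; 7.724 has 4 s.f., so the result keeps min(3, 4) = 3 s.f.
Rounded to 3 significant figures: 696 °C.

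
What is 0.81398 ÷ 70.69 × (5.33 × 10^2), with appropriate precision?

0.81398 ÷ 70.69 × (5.33 × 10^2) = 6.13737926156…
Multiplication/division keeps the fewest significant figures: 0.81398 → 5 s.f., 70.69 → 4 s.f., 5.33 × 10^2 → 3 s.f.; limit is 3.
Rounded to 3 significant figures: 6.14.

6.14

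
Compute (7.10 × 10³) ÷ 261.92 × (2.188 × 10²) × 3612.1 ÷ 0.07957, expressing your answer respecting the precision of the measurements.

2.69 × 10⁸

(7.10 × 10³) ÷ 261.92 × (2.188 × 10²) × 3612.1 ÷ 0.07957 = 269244853.926…
Multiplication/division keeps the fewest significant figures: 7.10 × 10³ → 3 s.f., 261.92 → 5 s.f., 2.188 × 10² → 4 s.f., 3612.1 → 5 s.f., 0.07957 → 4 s.f.; limit is 3.
Rounded to 3 significant figures: 2.69 × 10⁸.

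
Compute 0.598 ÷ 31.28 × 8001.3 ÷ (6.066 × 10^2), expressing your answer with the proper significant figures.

2.52 × 10^-1

0.598 ÷ 31.28 × 8001.3 ÷ (6.066 × 10^2) = 0.252169517659…
Multiplication/division keeps the fewest significant figures: 0.598 → 3 s.f., 31.28 → 4 s.f., 8001.3 → 5 s.f., 6.066 × 10^2 → 4 s.f.; limit is 3.
Rounded to 3 significant figures: 2.52 × 10^-1.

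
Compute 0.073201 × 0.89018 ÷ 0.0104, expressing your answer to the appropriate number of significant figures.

0.073201 × 0.89018 ÷ 0.0104 = 6.26558328654…
Multiplication/division keeps the fewest significant figures: 0.073201 → 5 s.f., 0.89018 → 5 s.f., 0.0104 → 3 s.f.; limit is 3.
Rounded to 3 significant figures: 6.27.

6.27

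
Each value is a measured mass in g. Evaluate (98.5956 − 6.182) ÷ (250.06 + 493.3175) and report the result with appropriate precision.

0.12432

98.5956 − 6.182 = 92.4136, limited to 3 d.p. → 5 s.f.; 250.06 + 493.3175 = 743.3775, limited to 2 d.p. → 5 s.f.
Carrying full precision, 92.4136 ÷ 743.3775 = 0.12431584222…; keep min(5, 5) = 5 s.f.
Rounded to 5 significant figures: 0.12432.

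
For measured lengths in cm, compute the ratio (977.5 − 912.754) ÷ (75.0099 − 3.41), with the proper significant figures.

0.904

977.5 − 912.754 = 64.746, limited to 1 d.p. → 3 s.f.; 75.0099 − 3.41 = 71.5999, limited to 2 d.p. → 4 s.f.
Carrying full precision, 64.746 ÷ 71.5999 = 0.904275005971…; keep min(3, 4) = 3 s.f.
Rounded to 3 significant figures: 0.904.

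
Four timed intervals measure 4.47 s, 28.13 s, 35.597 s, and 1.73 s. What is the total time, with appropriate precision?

69.93 s

4.47 s + 28.13 s + 35.597 s + 1.73 s = 69.927 s.
Addition/subtraction keeps the fewest decimal places: 4.47 → 2 decimal places, 28.13 → 2 decimal places, 35.597 → 3 decimal places, 1.73 → 2 decimal places; limit is 2.
Rounded to 2 decimal places: 69.93 s.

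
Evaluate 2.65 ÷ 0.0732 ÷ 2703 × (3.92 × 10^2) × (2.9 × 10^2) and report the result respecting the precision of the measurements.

2.65 ÷ 0.0732 ÷ 2703 × (3.92 × 10^2) × (2.9 × 10^2) = 1522.55437694…
Multiplication/division keeps the fewest significant figures: 2.65 → 3 s.f., 0.0732 → 3 s.f., 2703 → 4 s.f., 3.92 × 10^2 → 3 s.f., 2.9 × 10^2 → 2 s.f.; limit is 2.
Rounded to 2 significant figures: 1.5 × 10^3.

1.5 × 10^3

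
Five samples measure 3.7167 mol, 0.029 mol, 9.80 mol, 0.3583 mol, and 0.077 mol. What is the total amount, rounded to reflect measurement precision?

13.98 mol

3.7167 mol + 0.029 mol + 9.80 mol + 0.3583 mol + 0.077 mol = 13.9810 mol.
Addition/subtraction keeps the fewest decimal places: 3.7167 → 4 decimal places, 0.029 → 3 decimal places, 9.80 → 2 decimal places, 0.3583 → 4 decimal places, 0.077 → 3 decimal places; limit is 2.
Rounded to 2 decimal places: 13.98 mol.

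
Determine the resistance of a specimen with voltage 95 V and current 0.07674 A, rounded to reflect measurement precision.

resistance = 95 V ÷ 0.07674 A = 1237.94631222… Ω.
95 has 2 significant figures; 0.07674 has 4.
Division/multiplication keeps the fewest: 2 significant figures.
Rounded: 1.2 × 10³ Ω.

1.2 × 10³ Ω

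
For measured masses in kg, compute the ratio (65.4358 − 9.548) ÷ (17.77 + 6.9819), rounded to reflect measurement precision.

2.258

65.4358 − 9.548 = 55.8878, limited to 3 d.p. → 5 s.f.; 17.77 + 6.9819 = 24.7519, limited to 2 d.p. → 4 s.f.
Carrying full precision, 55.8878 ÷ 24.7519 = 2.25791959405…; keep min(5, 4) = 4 s.f.
Rounded to 4 significant figures: 2.258.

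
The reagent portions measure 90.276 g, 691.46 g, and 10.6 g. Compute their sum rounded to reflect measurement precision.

90.276 g + 691.46 g + 10.6 g = 792.336 g.
Addition/subtraction keeps the fewest decimal places: 90.276 → 3 decimal places, 691.46 → 2 decimal places, 10.6 → 1 decimal place; limit is 1.
Rounded to 1 decimal place: 792.3 g.

792.3 g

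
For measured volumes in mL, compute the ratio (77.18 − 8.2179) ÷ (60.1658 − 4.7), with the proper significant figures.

77.18 − 8.2179 = 68.9621, limited to 2 d.p. → 4 s.f.; 60.1658 − 4.7 = 55.4658, limited to 1 d.p. → 3 s.f.
Carrying full precision, 68.9621 ÷ 55.4658 = 1.24332651832…; keep min(4, 3) = 3 s.f.
Rounded to 3 significant figures: 1.24.

1.24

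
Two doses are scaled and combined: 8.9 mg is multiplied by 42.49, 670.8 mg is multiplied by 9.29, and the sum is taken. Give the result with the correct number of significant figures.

8.9 × 42.49 = 378.161 → 3.8 × 10² mg (2 s.f., last digit at the 10^1 place).
670.8 × 9.29 = 6231.732 → 6.23 × 10³ mg (3 s.f., last digit at the 10^1 place).
Sum: 6609.893 mg; keep the coarser place, 10^1.
Result: 6.61 × 10³ mg.

6.61 × 10³ mg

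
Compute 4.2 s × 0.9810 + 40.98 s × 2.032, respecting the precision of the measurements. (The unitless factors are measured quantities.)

4.2 × 0.9810 = 4.1202 → 4.1 s (2 s.f., last digit at the 10^-1 place).
40.98 × 2.032 = 83.27136 → 83.27 s (4 s.f., last digit at the 10^-2 place).
Sum: 87.39156 s; keep the coarser place, 10^-1.
Result: 87.4 s.

87.4 s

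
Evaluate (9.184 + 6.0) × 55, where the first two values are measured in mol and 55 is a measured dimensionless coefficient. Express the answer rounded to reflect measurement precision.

8.4 × 10² mol

9.184 mol + 6.0 mol = 15.184 mol; the sum is limited to 1 decimal place (3 s.f.).
Carrying full precision, 15.184 × 55 = 835.12 mol; 55 has 2 s.f., so the result keeps min(3, 2) = 2 s.f.
Rounded to 2 significant figures: 8.4 × 10² mol.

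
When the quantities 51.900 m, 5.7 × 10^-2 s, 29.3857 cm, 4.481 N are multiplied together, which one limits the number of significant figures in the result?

51.900 m → 5 s.f.; 5.7 × 10^-2 s → 2 s.f.; 29.3857 cm → 6 s.f.; 4.481 N → 4 s.f.
The fewest is 2 significant figures, from 5.7 × 10^-2 s.

5.7 × 10^-2 s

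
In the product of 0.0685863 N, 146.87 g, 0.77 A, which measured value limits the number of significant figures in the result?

0.0685863 N → 6 s.f.; 146.87 g → 5 s.f.; 0.77 A → 2 s.f.
The fewest is 2 significant figures, from 0.77 A.

0.77 A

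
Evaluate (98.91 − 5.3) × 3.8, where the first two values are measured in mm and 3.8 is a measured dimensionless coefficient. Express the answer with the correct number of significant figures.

3.6 × 10² mm

98.91 mm − 5.3 mm = 93.61 mm; the difference is limited to 1 decimal place (3 s.f.).
Carrying full precision, 93.61 × 3.8 = 355.718 mm; 3.8 has 2 s.f., so the result keeps min(3, 2) = 2 s.f.
Rounded to 2 significant figures: 3.6 × 10² mm.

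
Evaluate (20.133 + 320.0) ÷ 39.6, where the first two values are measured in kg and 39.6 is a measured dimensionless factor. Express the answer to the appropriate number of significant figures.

20.133 kg + 320.0 kg = 340.133 kg; the sum is limited to 1 decimal place (4 s.f.).
Carrying full precision, 340.133 ÷ 39.6 = 8.58921717172… kg; 39.6 has 3 s.f., so the result keeps min(4, 3) = 3 s.f.
Rounded to 3 significant figures: 8.59 kg.

8.59 kg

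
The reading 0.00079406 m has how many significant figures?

0.00079406: leading zeros are not significant; zeros between nonzero digits are significant.

5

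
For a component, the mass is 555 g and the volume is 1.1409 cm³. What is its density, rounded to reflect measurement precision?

486 g/cm³

density = 555 g ÷ 1.1409 cm³ = 486.458059427… g/cm³.
555 has 3 significant figures; 1.1409 has 5.
Division/multiplication keeps the fewest: 3 significant figures.
Rounded: 486 g/cm³.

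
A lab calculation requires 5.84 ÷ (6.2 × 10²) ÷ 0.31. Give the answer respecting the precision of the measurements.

5.84 ÷ (6.2 × 10²) ÷ 0.31 = 0.0303850156087…
Multiplication/division keeps the fewest significant figures: 5.84 → 3 s.f., 6.2 × 10² → 2 s.f., 0.31 → 2 s.f.; limit is 2.
Rounded to 2 significant figures: 0.030.

0.030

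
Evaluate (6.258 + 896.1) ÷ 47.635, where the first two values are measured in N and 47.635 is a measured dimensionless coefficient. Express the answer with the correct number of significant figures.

6.258 N + 896.1 N = 902.358 N; the sum is limited to 1 decimal place (4 s.f.).
Carrying full precision, 902.358 ÷ 47.635 = 18.9431720374… N; 47.635 has 5 s.f., so the result keeps min(4, 5) = 4 s.f.
Rounded to 4 significant figures: 18.94 N.

18.94 N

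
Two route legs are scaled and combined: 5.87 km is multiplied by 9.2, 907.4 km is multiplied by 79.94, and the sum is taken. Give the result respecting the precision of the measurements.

7.259 × 10^4 km

5.87 × 9.2 = 54.004 → 54 km (2 s.f., last digit at the 10^0 place).
907.4 × 79.94 = 72537.556 → 7.254 × 10^4 km (4 s.f., last digit at the 10^1 place).
Sum: 72591.56 km; keep the coarser place, 10^1.
Result: 7.259 × 10^4 km.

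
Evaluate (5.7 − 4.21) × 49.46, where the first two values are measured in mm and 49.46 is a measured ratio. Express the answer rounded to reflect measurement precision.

74 mm

5.7 mm − 4.21 mm = 1.49 mm; the difference is limited to 1 decimal place (2 s.f.).
Carrying full precision, 1.49 × 49.46 = 73.6954 mm; 49.46 has 4 s.f., so the result keeps min(2, 4) = 2 s.f.
Rounded to 2 significant figures: 74 mm.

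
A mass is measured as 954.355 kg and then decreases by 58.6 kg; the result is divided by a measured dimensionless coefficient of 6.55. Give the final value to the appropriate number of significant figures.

954.355 kg − 58.6 kg = 895.755 kg; the difference is limited to 1 decimal place (4 s.f.).
Carrying full precision, 895.755 ÷ 6.55 = 136.75648855… kg; 6.55 has 3 s.f., so the result keeps min(4, 3) = 3 s.f.
Rounded to 3 significant figures: 137 kg.

137 kg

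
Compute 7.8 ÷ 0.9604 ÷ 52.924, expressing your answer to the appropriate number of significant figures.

0.15

7.8 ÷ 0.9604 ÷ 52.924 = 0.153458090721…
Multiplication/division keeps the fewest significant figures: 7.8 → 2 s.f., 0.9604 → 4 s.f., 52.924 → 5 s.f.; limit is 2.
Rounded to 2 significant figures: 0.15.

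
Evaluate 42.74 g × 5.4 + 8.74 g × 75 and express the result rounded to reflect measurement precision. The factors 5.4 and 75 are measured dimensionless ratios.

8.9 × 10^2 g

42.74 × 5.4 = 230.796 → 2.3 × 10^2 g (2 s.f., last digit at the 10^1 place).
8.74 × 75 = 655.5 → 6.6 × 10^2 g (2 s.f., last digit at the 10^1 place).
Sum: 886.296 g; keep the coarser place, 10^1.
Result: 8.9 × 10^2 g.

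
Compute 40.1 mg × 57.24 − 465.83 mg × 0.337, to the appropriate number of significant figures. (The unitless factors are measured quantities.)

2.14 × 10³ mg

40.1 × 57.24 = 2295.324 → 2.30 × 10³ mg (3 s.f., last digit at the 10^1 place).
465.83 × 0.337 = 156.98471 → 157 mg (3 s.f., last digit at the 10^0 place).
Difference: 2138.33929 mg; keep the coarser place, 10^1.
Result: 2.14 × 10³ mg.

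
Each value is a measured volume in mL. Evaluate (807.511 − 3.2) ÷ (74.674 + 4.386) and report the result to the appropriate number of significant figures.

807.511 − 3.2 = 804.311, limited to 1 d.p. → 4 s.f.; 74.674 + 4.386 = 79.060, limited to 3 d.p. → 5 s.f.
Carrying full precision, 804.311 ÷ 79.060 = 10.1734252466…; keep min(4, 5) = 4 s.f.
Rounded to 4 significant figures: 10.17.

10.17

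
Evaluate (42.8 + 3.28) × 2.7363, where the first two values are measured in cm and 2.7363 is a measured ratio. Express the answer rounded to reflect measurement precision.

42.8 cm + 3.28 cm = 46.08 cm; the sum is limited to 1 decimal place (3 s.f.).
Carrying full precision, 46.08 × 2.7363 = 126.088704 cm; 2.7363 has 5 s.f., so the result keeps min(3, 5) = 3 s.f.
Rounded to 3 significant figures: 126 cm.

126 cm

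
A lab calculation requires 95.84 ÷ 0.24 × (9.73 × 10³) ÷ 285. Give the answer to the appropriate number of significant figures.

1.4 × 10⁴

95.84 ÷ 0.24 × (9.73 × 10³) ÷ 285 = 13633.380117…
Multiplication/division keeps the fewest significant figures: 95.84 → 4 s.f., 0.24 → 2 s.f., 9.73 × 10³ → 3 s.f., 285 → 3 s.f.; limit is 2.
Rounded to 2 significant figures: 1.4 × 10⁴.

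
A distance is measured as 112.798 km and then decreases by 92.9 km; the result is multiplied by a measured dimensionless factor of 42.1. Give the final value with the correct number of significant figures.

112.798 km − 92.9 km = 19.898 km; the difference is limited to 1 decimal place (3 s.f.).
Carrying full precision, 19.898 × 42.1 = 837.7058 km; 42.1 has 3 s.f., so the result keeps min(3, 3) = 3 s.f.
Rounded to 3 significant figures: 8.38 × 10² km.

8.38 × 10² km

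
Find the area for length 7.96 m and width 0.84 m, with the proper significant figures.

6.7 m²

area = 7.96 m × 0.84 m = 6.6864 m².
7.96 has 3 significant figures; 0.84 has 2.
Division/multiplication keeps the fewest: 2 significant figures.
Rounded: 6.7 m².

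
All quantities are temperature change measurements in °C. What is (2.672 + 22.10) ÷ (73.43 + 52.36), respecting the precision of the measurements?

0.1969

2.672 + 22.10 = 24.772, limited to 2 d.p. → 4 s.f.; 73.43 + 52.36 = 125.79, limited to 2 d.p. → 5 s.f.
Carrying full precision, 24.772 ÷ 125.79 = 0.196931393592…; keep min(4, 5) = 4 s.f.
Rounded to 4 significant figures: 0.1969.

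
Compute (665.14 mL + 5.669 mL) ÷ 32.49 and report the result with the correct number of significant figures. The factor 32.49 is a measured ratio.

665.14 mL + 5.669 mL = 670.809 mL; the sum is limited to 2 decimal places (5 s.f.).
Carrying full precision, 670.809 ÷ 32.49 = 20.6466297322… mL; 32.49 has 4 s.f., so the result keeps min(5, 4) = 4 s.f.
Rounded to 4 significant figures: 20.65 mL.

20.65 mL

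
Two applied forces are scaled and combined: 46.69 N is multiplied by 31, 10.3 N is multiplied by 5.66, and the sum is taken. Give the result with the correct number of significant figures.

46.69 × 31 = 1447.39 → 1.4 × 10^3 N (2 s.f., last digit at the 10^2 place).
10.3 × 5.66 = 58.298 → 58.3 N (3 s.f., last digit at the 10^-1 place).
Sum: 1505.688 N; keep the coarser place, 10^2.
Result: 1.5 × 10^3 N.

1.5 × 10^3 N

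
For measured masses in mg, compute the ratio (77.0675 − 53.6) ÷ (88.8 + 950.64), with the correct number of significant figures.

0.0226

77.0675 − 53.6 = 23.4675, limited to 1 d.p. → 3 s.f.; 88.8 + 950.64 = 1039.44, limited to 1 d.p. → 5 s.f.
Carrying full precision, 23.4675 ÷ 1039.44 = 0.022577060725…; keep min(3, 5) = 3 s.f.
Rounded to 3 significant figures: 0.0226.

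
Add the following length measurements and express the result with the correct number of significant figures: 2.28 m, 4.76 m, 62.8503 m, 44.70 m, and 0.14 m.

114.73 m

2.28 m + 4.76 m + 62.8503 m + 44.70 m + 0.14 m = 114.7303 m.
Addition/subtraction keeps the fewest decimal places: 2.28 → 2 decimal places, 4.76 → 2 decimal places, 62.8503 → 4 decimal places, 44.70 → 2 decimal places, 0.14 → 2 decimal places; limit is 2.
Rounded to 2 decimal places: 114.73 m.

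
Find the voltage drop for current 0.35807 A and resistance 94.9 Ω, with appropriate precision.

voltage drop = 0.35807 A × 94.9 Ω = 33.980843 V.
0.35807 has 5 significant figures; 94.9 has 3.
Division/multiplication keeps the fewest: 3 significant figures.
Rounded: 34.0 V.

34.0 V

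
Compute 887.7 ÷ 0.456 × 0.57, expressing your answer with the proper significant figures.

1.1 × 10³

887.7 ÷ 0.456 × 0.57 = 1109.625
Multiplication/division keeps the fewest significant figures: 887.7 → 4 s.f., 0.456 → 3 s.f., 0.57 → 2 s.f.; limit is 2.
Rounded to 2 significant figures: 1.1 × 10³.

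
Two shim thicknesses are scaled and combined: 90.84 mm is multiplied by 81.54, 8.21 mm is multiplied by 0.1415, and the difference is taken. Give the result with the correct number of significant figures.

7406 mm

90.84 × 81.54 = 7407.0936 → 7407 mm (4 s.f., last digit at the 10^0 place).
8.21 × 0.1415 = 1.161715 → 1.16 mm (3 s.f., last digit at the 10^-2 place).
Difference: 7405.931885 mm; keep the coarser place, 10^0.
Result: 7406 mm.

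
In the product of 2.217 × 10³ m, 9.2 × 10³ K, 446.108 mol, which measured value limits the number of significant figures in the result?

9.2 × 10³ K

2.217 × 10³ m → 4 s.f.; 9.2 × 10³ K → 2 s.f.; 446.108 mol → 6 s.f.
The fewest is 2 significant figures, from 9.2 × 10³ K.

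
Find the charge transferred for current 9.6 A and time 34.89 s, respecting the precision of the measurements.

3.3 × 10^2 C

charge transferred = 9.6 A × 34.89 s = 334.944 C.
9.6 has 2 significant figures; 34.89 has 4.
Division/multiplication keeps the fewest: 2 significant figures.
Rounded: 3.3 × 10^2 C.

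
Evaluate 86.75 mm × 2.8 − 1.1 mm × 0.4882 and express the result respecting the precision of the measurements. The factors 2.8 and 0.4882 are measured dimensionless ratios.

86.75 × 2.8 = 242.9 → 2.4 × 10² mm (2 s.f., last digit at the 10^1 place).
1.1 × 0.4882 = 0.53702 → 0.54 mm (2 s.f., last digit at the 10^-2 place).
Difference: 242.36298 mm; keep the coarser place, 10^1.
Result: 2.4 × 10² mm.

2.4 × 10² mm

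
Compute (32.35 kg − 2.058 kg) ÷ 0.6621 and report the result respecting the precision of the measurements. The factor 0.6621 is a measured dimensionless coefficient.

32.35 kg − 2.058 kg = 30.292 kg; the difference is limited to 2 decimal places (4 s.f.).
Carrying full precision, 30.292 ÷ 0.6621 = 45.7513970699… kg; 0.6621 has 4 s.f., so the result keeps min(4, 4) = 4 s.f.
Rounded to 4 significant figures: 45.75 kg.

45.75 kg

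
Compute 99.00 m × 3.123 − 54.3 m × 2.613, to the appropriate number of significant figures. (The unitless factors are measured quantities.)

167 m

99.00 × 3.123 = 309.177 → 3.092 × 10² m (4 s.f., last digit at the 10^-1 place).
54.3 × 2.613 = 141.8859 → 142 m (3 s.f., last digit at the 10^0 place).
Difference: 167.2911 m; keep the coarser place, 10^0.
Result: 167 m.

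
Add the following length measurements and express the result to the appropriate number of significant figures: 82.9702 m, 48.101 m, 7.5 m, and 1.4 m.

82.9702 m + 48.101 m + 7.5 m + 1.4 m = 139.9712 m.
Addition/subtraction keeps the fewest decimal places: 82.9702 → 4 decimal places, 48.101 → 3 decimal places, 7.5 → 1 decimal place, 1.4 → 1 decimal place; limit is 1.
Rounded to 1 decimal place: 140.0 m.

140.0 m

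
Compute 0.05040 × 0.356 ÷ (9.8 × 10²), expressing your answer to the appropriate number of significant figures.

1.8 × 10⁻⁵

0.05040 × 0.356 ÷ (9.8 × 10²) = 0.0000183085714286…
Multiplication/division keeps the fewest significant figures: 0.05040 → 4 s.f., 0.356 → 3 s.f., 9.8 × 10² → 2 s.f.; limit is 2.
Rounded to 2 significant figures: 1.8 × 10⁻⁵.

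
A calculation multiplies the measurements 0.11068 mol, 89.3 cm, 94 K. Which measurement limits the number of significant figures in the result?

0.11068 mol → 5 s.f.; 89.3 cm → 3 s.f.; 94 K → 2 s.f.
The fewest is 2 significant figures, from 94 K.

94 K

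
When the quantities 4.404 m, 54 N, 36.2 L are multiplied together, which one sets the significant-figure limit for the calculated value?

54 N

4.404 m → 4 s.f.; 54 N → 2 s.f.; 36.2 L → 3 s.f.
The fewest is 2 significant figures, from 54 N.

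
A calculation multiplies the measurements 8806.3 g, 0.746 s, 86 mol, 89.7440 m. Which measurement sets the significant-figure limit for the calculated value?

8806.3 g → 5 s.f.; 0.746 s → 3 s.f.; 86 mol → 2 s.f.; 89.7440 m → 6 s.f.
The fewest is 2 significant figures, from 86 mol.

86 mol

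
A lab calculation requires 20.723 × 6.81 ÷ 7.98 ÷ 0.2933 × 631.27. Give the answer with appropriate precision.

3.81 × 10⁴

20.723 × 6.81 ÷ 7.98 ÷ 0.2933 × 631.27 = 38062.7300907…
Multiplication/division keeps the fewest significant figures: 20.723 → 5 s.f., 6.81 → 3 s.f., 7.98 → 3 s.f., 0.2933 → 4 s.f., 631.27 → 5 s.f.; limit is 3.
Rounded to 3 significant figures: 3.81 × 10⁴.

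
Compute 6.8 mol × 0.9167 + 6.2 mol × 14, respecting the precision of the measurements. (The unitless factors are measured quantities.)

93 mol

6.8 × 0.9167 = 6.23356 → 6.2 mol (2 s.f., last digit at the 10^-1 place).
6.2 × 14 = 86.8 → 87 mol (2 s.f., last digit at the 10^0 place).
Sum: 93.03356 mol; keep the coarser place, 10^0.
Result: 93 mol.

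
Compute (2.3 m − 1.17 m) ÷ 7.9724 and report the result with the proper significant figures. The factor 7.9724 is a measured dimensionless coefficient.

2.3 m − 1.17 m = 1.13 m; the difference is limited to 1 decimal place (2 s.f.).
Carrying full precision, 1.13 ÷ 7.9724 = 0.141738999548… m; 7.9724 has 5 s.f., so the result keeps min(2, 5) = 2 s.f.
Rounded to 2 significant figures: 0.14 m.

0.14 m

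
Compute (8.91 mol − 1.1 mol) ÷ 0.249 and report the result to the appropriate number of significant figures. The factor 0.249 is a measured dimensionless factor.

8.91 mol − 1.1 mol = 7.81 mol; the difference is limited to 1 decimal place (2 s.f.).
Carrying full precision, 7.81 ÷ 0.249 = 31.3654618474… mol; 0.249 has 3 s.f., so the result keeps min(2, 3) = 2 s.f.
Rounded to 2 significant figures: 31 mol.

31 mol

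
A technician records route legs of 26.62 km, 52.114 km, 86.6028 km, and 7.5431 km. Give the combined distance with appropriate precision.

26.62 km + 52.114 km + 86.6028 km + 7.5431 km = 172.8799 km.
Addition/subtraction keeps the fewest decimal places: 26.62 → 2 decimal places, 52.114 → 3 decimal places, 86.6028 → 4 decimal places, 7.5431 → 4 decimal places; limit is 2.
Rounded to 2 decimal places: 172.88 km.

172.88 km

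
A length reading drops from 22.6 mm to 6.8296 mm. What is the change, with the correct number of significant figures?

22.6 mm − 6.8296 mm = 15.7704 mm.
Addition/subtraction keeps the fewest decimal places: 22.6 → 1 decimal place, 6.8296 → 4 decimal places; limit is 1.
Rounded to 1 decimal place: 15.8 mm.

15.8 mm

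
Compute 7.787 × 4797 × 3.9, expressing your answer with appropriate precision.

1.5 × 10⁵

7.787 × 4797 × 3.9 = 145681.5321
Multiplication/division keeps the fewest significant figures: 7.787 → 4 s.f., 4797 → 4 s.f., 3.9 → 2 s.f.; limit is 2.
Rounded to 2 significant figures: 1.5 × 10⁵.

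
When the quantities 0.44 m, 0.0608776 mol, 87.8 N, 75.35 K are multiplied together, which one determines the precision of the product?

0.44 m

0.44 m → 2 s.f.; 0.0608776 mol → 6 s.f.; 87.8 N → 3 s.f.; 75.35 K → 4 s.f.
The fewest is 2 significant figures, from 0.44 m.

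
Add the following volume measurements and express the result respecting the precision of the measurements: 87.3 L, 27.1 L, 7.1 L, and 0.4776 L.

122.0 L

87.3 L + 27.1 L + 7.1 L + 0.4776 L = 121.9776 L.
Addition/subtraction keeps the fewest decimal places: 87.3 → 1 decimal place, 27.1 → 1 decimal place, 7.1 → 1 decimal place, 0.4776 → 4 decimal places; limit is 1.
Rounded to 1 decimal place: 122.0 L.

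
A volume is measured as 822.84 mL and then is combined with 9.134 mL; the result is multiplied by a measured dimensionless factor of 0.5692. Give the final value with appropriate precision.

473.6 mL

822.84 mL + 9.134 mL = 831.974 mL; the sum is limited to 2 decimal places (5 s.f.).
Carrying full precision, 831.974 × 0.5692 = 473.5596008 mL; 0.5692 has 4 s.f., so the result keeps min(5, 4) = 4 s.f.
Rounded to 4 significant figures: 473.6 mL.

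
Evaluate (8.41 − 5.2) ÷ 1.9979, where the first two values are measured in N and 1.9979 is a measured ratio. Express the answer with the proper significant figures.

1.6 N

8.41 N − 5.2 N = 3.21 N; the difference is limited to 1 decimal place (2 s.f.).
Carrying full precision, 3.21 ÷ 1.9979 = 1.60668702137… N; 1.9979 has 5 s.f., so the result keeps min(2, 5) = 2 s.f.
Rounded to 2 significant figures: 1.6 N.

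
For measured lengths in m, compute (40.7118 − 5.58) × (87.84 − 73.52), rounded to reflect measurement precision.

503.1 m²

40.7118 − 5.58 = 35.1318, limited to 2 d.p. → 4 s.f.; 87.84 − 73.52 = 14.32, limited to 2 d.p. → 4 s.f.
Carrying full precision, 35.1318 × 14.32 = 503.087376; keep min(4, 4) = 4 s.f.
Rounded to 4 significant figures: 503.1 m².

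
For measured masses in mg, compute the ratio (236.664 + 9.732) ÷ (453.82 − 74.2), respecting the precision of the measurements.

236.664 + 9.732 = 246.396, limited to 3 d.p. → 6 s.f.; 453.82 − 74.2 = 379.62, limited to 1 d.p. → 4 s.f.
Carrying full precision, 246.396 ÷ 379.62 = 0.649059585902…; keep min(6, 4) = 4 s.f.
Rounded to 4 significant figures: 0.6491.

0.6491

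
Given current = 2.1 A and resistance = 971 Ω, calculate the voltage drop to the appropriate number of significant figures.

2.0 × 10^3 V

voltage drop = 2.1 A × 971 Ω = 2039.1 V.
2.1 has 2 significant figures; 971 has 3.
Division/multiplication keeps the fewest: 2 significant figures.
Rounded: 2.0 × 10^3 V.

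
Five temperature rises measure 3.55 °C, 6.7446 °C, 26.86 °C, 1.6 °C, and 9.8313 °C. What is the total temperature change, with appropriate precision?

3.55 °C + 6.7446 °C + 26.86 °C + 1.6 °C + 9.8313 °C = 48.5859 °C.
Addition/subtraction keeps the fewest decimal places: 3.55 → 2 decimal places, 6.7446 → 4 decimal places, 26.86 → 2 decimal places, 1.6 → 1 decimal place, 9.8313 → 4 decimal places; limit is 1.
Rounded to 1 decimal place: 48.6 °C.

48.6 °C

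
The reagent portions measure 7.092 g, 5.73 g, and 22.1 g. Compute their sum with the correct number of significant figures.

34.9 g

7.092 g + 5.73 g + 22.1 g = 34.922 g.
Addition/subtraction keeps the fewest decimal places: 7.092 → 3 decimal places, 5.73 → 2 decimal places, 22.1 → 1 decimal place; limit is 1.
Rounded to 1 decimal place: 34.9 g.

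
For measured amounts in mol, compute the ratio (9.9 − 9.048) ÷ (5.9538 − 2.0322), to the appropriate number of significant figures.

9.9 − 9.048 = 0.852, limited to 1 d.p. → 1 s.f.; 5.9538 − 2.0322 = 3.9216, limited to 4 d.p. → 5 s.f.
Carrying full precision, 0.852 ÷ 3.9216 = 0.217258261934…; keep min(1, 5) = 1 s.f.
Rounded to 1 significant figure: 2 × 10^-1.

2 × 10^-1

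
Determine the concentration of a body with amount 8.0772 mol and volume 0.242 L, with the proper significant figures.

33.4 mol/L

concentration = 8.0772 mol ÷ 0.242 L = 33.3768595041… mol/L.
8.0772 has 5 significant figures; 0.242 has 3.
Division/multiplication keeps the fewest: 3 significant figures.
Rounded: 33.4 mol/L.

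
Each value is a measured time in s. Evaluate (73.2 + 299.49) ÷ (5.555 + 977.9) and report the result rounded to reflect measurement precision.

0.3790

73.2 + 299.49 = 372.69, limited to 1 d.p. → 4 s.f.; 5.555 + 977.9 = 983.455, limited to 1 d.p. → 4 s.f.
Carrying full precision, 372.69 ÷ 983.455 = 0.378959891403…; keep min(4, 4) = 4 s.f.
Rounded to 4 significant figures: 0.3790.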